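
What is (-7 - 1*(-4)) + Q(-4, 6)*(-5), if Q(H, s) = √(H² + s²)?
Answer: -3 - 10*√13 ≈ -39.056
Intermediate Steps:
(-7 - 1*(-4)) + Q(-4, 6)*(-5) = (-7 - 1*(-4)) + √((-4)² + 6²)*(-5) = (-7 + 4) + √(16 + 36)*(-5) = -3 + √52*(-5) = -3 + (2*√13)*(-5) = -3 - 10*√13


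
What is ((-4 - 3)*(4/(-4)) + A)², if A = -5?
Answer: 4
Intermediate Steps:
((-4 - 3)*(4/(-4)) + A)² = ((-4 - 3)*(4/(-4)) - 5)² = (-28*(-1)/4 - 5)² = (-7*(-1) - 5)² = (7 - 5)² = 2² = 4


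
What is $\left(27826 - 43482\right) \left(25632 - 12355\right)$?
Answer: $-207864712$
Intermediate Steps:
$\left(27826 - 43482\right) \left(25632 - 12355\right) = \left(-15656\right) 13277 = -207864712$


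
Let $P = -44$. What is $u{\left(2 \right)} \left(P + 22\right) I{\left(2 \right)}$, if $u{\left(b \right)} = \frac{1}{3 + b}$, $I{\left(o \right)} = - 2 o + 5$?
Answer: $- \frac{22}{5} \approx -4.4$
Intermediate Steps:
$I{\left(o \right)} = 5 - 2 o$
$u{\left(2 \right)} \left(P + 22\right) I{\left(2 \right)} = \frac{\left(-44 + 22\right) \left(5 - 4\right)}{3 + 2} = \frac{\left(-22\right) \left(5 - 4\right)}{5} = \frac{\left(-22\right) 1}{5} = \frac{1}{5} \left(-22\right) = - \frac{22}{5}$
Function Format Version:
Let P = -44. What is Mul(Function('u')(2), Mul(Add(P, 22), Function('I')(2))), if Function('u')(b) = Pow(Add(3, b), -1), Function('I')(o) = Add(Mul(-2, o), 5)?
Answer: Rational(-22, 5) ≈ -4.4000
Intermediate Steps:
Function('I')(o) = Add(5, Mul(-2, o))
Mul(Function('u')(2), Mul(Add(P, 22), Function('I')(2))) = Mul(Pow(Add(3, 2), -1), Mul(Add(-44, 22), Add(5, Mul(-2, 2)))) = Mul(Pow(5, -1), Mul(-22, Add(5, -4))) = Mul(Rational(1, 5), Mul(-22, 1)) = Mul(Rational(1, 5), -22) = Rational(-22, 5)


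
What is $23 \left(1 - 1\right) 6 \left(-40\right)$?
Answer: $0$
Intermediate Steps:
$23 \left(1 - 1\right) 6 \left(-40\right) = 23 \cdot 0 \cdot 6 \left(-40\right) = 23 \cdot 0 \left(-40\right) = 0 \left(-40\right) = 0$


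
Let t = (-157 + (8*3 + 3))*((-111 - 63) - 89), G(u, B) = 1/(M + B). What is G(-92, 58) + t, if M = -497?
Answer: 15009409/439 ≈ 34190.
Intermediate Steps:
G(u, B) = 1/(-497 + B)
t = 34190 (t = (-157 + (24 + 3))*(-174 - 89) = (-157 + 27)*(-263) = -130*(-263) = 34190)
G(-92, 58) + t = 1/(-497 + 58) + 34190 = 1/(-439) + 34190 = -1/439 + 34190 = 15009409/439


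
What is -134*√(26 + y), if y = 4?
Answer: -134*√30 ≈ -733.95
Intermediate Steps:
-134*√(26 + y) = -134*√(26 + 4) = -134*√30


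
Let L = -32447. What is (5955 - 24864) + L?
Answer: -51356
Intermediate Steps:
(5955 - 24864) + L = (5955 - 24864) - 32447 = -18909 - 32447 = -51356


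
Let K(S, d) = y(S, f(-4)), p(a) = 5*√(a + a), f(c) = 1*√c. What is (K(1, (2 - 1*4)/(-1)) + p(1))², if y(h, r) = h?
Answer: 51 + 10*√2 ≈ 65.142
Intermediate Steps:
f(c) = √c
p(a) = 5*√2*√a (p(a) = 5*√(2*a) = 5*(√2*√a) = 5*√2*√a)
K(S, d) = S
(K(1, (2 - 1*4)/(-1)) + p(1))² = (1 + 5*√2*√1)² = (1 + 5*√2*1)² = (1 + 5*√2)²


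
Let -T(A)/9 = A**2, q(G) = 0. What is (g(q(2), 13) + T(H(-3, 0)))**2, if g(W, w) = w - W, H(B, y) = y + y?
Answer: 169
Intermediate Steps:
H(B, y) = 2*y
T(A) = -9*A**2
(g(q(2), 13) + T(H(-3, 0)))**2 = ((13 - 1*0) - 9*(2*0)**2)**2 = ((13 + 0) - 9*0**2)**2 = (13 - 9*0)**2 = (13 + 0)**2 = 13**2 = 169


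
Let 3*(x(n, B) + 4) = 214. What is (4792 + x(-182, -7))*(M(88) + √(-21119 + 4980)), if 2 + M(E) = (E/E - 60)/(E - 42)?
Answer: -1100639/69 + 14578*I*√16139/3 ≈ -15951.0 + 6.1733e+5*I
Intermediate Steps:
x(n, B) = 202/3 (x(n, B) = -4 + (⅓)*214 = -4 + 214/3 = 202/3)
M(E) = -2 - 59/(-42 + E) (M(E) = -2 + (E/E - 60)/(E - 42) = -2 + (1 - 60)/(-42 + E) = -2 - 59/(-42 + E))
(4792 + x(-182, -7))*(M(88) + √(-21119 + 4980)) = (4792 + 202/3)*((25 - 2*88)/(-42 + 88) + √(-21119 + 4980)) = 14578*((25 - 176)/46 + √(-16139))/3 = 14578*((1/46)*(-151) + I*√16139)/3 = 14578*(-151/46 + I*√16139)/3 = -1100639/69 + 14578*I*√16139/3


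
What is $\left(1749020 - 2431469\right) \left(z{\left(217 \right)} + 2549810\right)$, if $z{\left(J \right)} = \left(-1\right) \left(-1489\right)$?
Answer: $-1741131451251$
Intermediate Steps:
$z{\left(J \right)} = 1489$
$\left(1749020 - 2431469\right) \left(z{\left(217 \right)} + 2549810\right) = \left(1749020 - 2431469\right) \left(1489 + 2549810\right) = \left(-682449\right) 2551299 = -1741131451251$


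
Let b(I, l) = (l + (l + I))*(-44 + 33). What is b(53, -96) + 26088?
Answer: 27617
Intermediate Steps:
b(I, l) = -22*l - 11*I (b(I, l) = (l + (I + l))*(-11) = (I + 2*l)*(-11) = -22*l - 11*I)
b(53, -96) + 26088 = (-22*(-96) - 11*53) + 26088 = (2112 - 583) + 26088 = 1529 + 26088 = 27617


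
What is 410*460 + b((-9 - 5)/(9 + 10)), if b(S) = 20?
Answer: 188620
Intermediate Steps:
410*460 + b((-9 - 5)/(9 + 10)) = 410*460 + 20 = 188600 + 20 = 188620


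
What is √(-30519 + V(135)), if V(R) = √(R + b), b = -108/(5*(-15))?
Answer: √(-762975 + 15*√379)/5 ≈ 174.66*I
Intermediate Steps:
b = 36/25 (b = -108/(-75) = -108*(-1/75) = 36/25 ≈ 1.4400)
V(R) = √(36/25 + R) (V(R) = √(R + 36/25) = √(36/25 + R))
√(-30519 + V(135)) = √(-30519 + √(36 + 25*135)/5) = √(-30519 + √(36 + 3375)/5) = √(-30519 + √3411/5) = √(-30519 + (3*√379)/5) = √(-30519 + 3*√379/5)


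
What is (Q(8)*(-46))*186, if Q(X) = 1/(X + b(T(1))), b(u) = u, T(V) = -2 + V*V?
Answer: -8556/7 ≈ -1222.3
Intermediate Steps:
T(V) = -2 + V²
Q(X) = 1/(-1 + X) (Q(X) = 1/(X + (-2 + 1²)) = 1/(X + (-2 + 1)) = 1/(X - 1) = 1/(-1 + X))
(Q(8)*(-46))*186 = (-46/(-1 + 8))*186 = (-46/7)*186 = ((⅐)*(-46))*186 = -46/7*186 = -8556/7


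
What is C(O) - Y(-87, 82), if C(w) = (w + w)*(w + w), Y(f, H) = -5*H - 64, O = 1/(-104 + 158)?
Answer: 345547/729 ≈ 474.00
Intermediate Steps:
O = 1/54 ≈ 0.018519
Y(f, H) = -64 - 5*H
C(w) = 4*w² (C(w) = (2*w)*(2*w) = 4*w²)
C(O) - Y(-87, 82) = 4*(1/54)² - (-64 - 5*82) = 4*(1/2916) - (-64 - 410) = 1/729 - 1*(-474) = 1/729 + 474 = 345547/729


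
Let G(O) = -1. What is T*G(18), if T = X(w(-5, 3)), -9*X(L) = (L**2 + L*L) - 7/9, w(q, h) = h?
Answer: 155/81 ≈ 1.9136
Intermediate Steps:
X(L) = 7/81 - 2*L**2/9 (X(L) = -((L**2 + L*L) - 7/9)/9 = -((L**2 + L**2) - 7*1/9)/9 = -(2*L**2 - 7/9)/9 = -(-7/9 + 2*L**2)/9 = 7/81 - 2*L**2/9)
T = -155/81 (T = 7/81 - 2/9*3**2 = 7/81 - 2/9*9 = 7/81 - 2 = -155/81 ≈ -1.9136)
T*G(18) = -155/81*(-1) = 155/81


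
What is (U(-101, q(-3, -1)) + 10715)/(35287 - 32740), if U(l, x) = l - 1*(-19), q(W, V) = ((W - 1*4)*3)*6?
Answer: 10633/2547 ≈ 4.1747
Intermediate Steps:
q(W, V) = -72 + 18*W (q(W, V) = ((W - 4)*3)*6 = ((-4 + W)*3)*6 = (-12 + 3*W)*6 = -72 + 18*W)
U(l, x) = 19 + l (U(l, x) = l + 19 = 19 + l)
(U(-101, q(-3, -1)) + 10715)/(35287 - 32740) = ((19 - 101) + 10715)/(35287 - 32740) = (-82 + 10715)/2547 = 10633*(1/2547) = 10633/2547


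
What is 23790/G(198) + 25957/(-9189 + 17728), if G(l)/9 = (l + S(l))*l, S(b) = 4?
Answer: 1591121393/512288766 ≈ 3.1059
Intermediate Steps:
G(l) = 9*l*(4 + l) (G(l) = 9*((l + 4)*l) = 9*((4 + l)*l) = 9*(l*(4 + l)) = 9*l*(4 + l))
23790/G(198) + 25957/(-9189 + 17728) = 23790/((9*198*(4 + 198))) + 25957/(-9189 + 17728) = 23790/((9*198*202)) + 25957/8539 = 23790/359964 + 25957*(1/8539) = 23790*(1/359964) + 25957/8539 = 3965/59994 + 25957/8539 = 1591121393/512288766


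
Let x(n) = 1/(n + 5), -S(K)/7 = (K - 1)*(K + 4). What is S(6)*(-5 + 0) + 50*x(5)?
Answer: 1755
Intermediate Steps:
S(K) = -7*(-1 + K)*(4 + K) (S(K) = -7*(K - 1)*(K + 4) = -7*(-1 + K)*(4 + K))
x(n) = 1/(5 + n)
S(6)*(-5 + 0) + 50*x(5) = (28 - 21*6 - 7*6**2)*(-5 + 0) + 50/(5 + 5) = (28 - 126 - 7*36)*(-5) + 50/10 = (28 - 126 - 252)*(-5) + 50*(1/10) = -350*(-5) + 5 = 1750 + 5 = 1755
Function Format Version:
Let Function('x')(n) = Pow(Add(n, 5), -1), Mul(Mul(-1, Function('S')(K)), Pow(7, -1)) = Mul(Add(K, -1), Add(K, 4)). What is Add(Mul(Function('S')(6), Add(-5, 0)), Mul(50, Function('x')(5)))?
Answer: 1755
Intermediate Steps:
Function('S')(K) = Mul(-7, Add(-1, K), Add(4, K)) (Function('S')(K) = Mul(-7, Mul(Add(K, -1), Add(K, 4))) = Mul(-7, Mul(Add(-1, K), Add(4, K))) = Mul(-7, Add(-1, K), Add(4, K)))
Function('x')(n) = Pow(Add(5, n), -1)
Add(Mul(Function('S')(6), Add(-5, 0)), Mul(50, Function('x')(5))) = Add(Mul(Add(28, Mul(-21, 6), Mul(-7, Pow(6, 2))), Add(-5, 0)), Mul(50, Pow(Add(5, 5), -1))) = Add(Mul(Add(28, -126, Mul(-7, 36)), -5), Mul(50, Pow(10, -1))) = Add(Mul(Add(28, -126, -252), -5), Mul(50, Rational(1, 10))) = Add(Mul(-350, -5), 5) = Add(1750, 5) = 1755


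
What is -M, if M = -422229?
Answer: 422229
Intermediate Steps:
-M = -1*(-422229) = 422229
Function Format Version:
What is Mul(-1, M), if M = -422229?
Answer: 422229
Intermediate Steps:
Mul(-1, M) = Mul(-1, -422229) = 422229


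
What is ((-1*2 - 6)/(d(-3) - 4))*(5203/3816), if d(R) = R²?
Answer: -5203/2385 ≈ -2.1816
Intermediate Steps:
((-1*2 - 6)/(d(-3) - 4))*(5203/3816) = ((-1*2 - 6)/((-3)² - 4))*(5203/3816) = ((-2 - 6)/(9 - 4))*(5203*(1/3816)) = -8/5*(5203/3816) = -8*⅕*(5203/3816) = -8/5*5203/3816 = -5203/2385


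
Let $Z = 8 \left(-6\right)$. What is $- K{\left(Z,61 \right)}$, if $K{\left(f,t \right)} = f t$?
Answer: $2928$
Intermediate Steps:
$Z = -48$
$- K{\left(Z,61 \right)} = - \left(-48\right) 61 = \left(-1\right) \left(-2928\right) = 2928$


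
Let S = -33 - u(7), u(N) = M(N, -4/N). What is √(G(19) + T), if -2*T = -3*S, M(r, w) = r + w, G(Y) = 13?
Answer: I*√2261/7 ≈ 6.7929*I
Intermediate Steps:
u(N) = N - 4/N
S = -276/7 (S = -33 - (7 - 4/7) = -33 - 1*45/7 = -33 - 45/7 = -276/7 ≈ -39.429)
T = -414/7 (T = -(-3)*(-276)/(2*7) = -½*828/7 = -414/7 ≈ -59.143)
√(G(19) + T) = √(13 - 414/7) = √(-323/7) = I*√2261/7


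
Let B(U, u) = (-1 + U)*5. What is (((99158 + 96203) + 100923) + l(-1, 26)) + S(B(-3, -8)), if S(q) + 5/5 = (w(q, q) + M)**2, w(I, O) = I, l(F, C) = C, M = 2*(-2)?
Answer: 296885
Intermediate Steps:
B(U, u) = -5 + 5*U
M = -4
S(q) = -1 + (-4 + q)**2 (S(q) = -1 + (q - 4)**2 = -1 + (-4 + q)**2)
(((99158 + 96203) + 100923) + l(-1, 26)) + S(B(-3, -8)) = (((99158 + 96203) + 100923) + 26) + (-1 + (-4 + (-5 + 5*(-3)))**2) = ((195361 + 100923) + 26) + (-1 + (-4 + (-5 - 15))**2) = (296284 + 26) + (-1 + (-4 - 20)**2) = 296310 + (-1 + (-24)**2) = 296310 + (-1 + 576) = 296310 + 575 = 296885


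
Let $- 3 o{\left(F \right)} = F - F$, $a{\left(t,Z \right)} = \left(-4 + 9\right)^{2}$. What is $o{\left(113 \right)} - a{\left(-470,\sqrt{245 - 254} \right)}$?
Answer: $-25$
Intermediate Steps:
$a{\left(t,Z \right)} = 25$ ($a{\left(t,Z \right)} = 5^{2} = 25$)
$o{\left(F \right)} = 0$ ($o{\left(F \right)} = - \frac{F - F}{3} = \left(- \frac{1}{3}\right) 0 = 0$)
$o{\left(113 \right)} - a{\left(-470,\sqrt{245 - 254} \right)} = 0 - 25 = -25$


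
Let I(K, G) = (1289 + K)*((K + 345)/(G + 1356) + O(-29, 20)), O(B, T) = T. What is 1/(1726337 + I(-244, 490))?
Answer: 1846/3225505047 ≈ 5.7231e-7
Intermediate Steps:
I(K, G) = (20 + (345 + K)/(1356 + G))*(1289 + K) (I(K, G) = (1289 + K)*((K + 345)/(G + 1356) + 20) = (1289 + K)*((345 + K)/(1356 + G) + 20) = (1289 + K)*(20 + (345 + K)/(1356 + G)) = (20 + (345 + K)/(1356 + G))*(1289 + K))
1/(1726337 + I(-244, 490)) = 1/(1726337 + (35402385 + (-244)² + 25780*490 + 28754*(-244) + 20*490*(-244))/(1356 + 490)) = 1/(1726337 + (35402385 + 59536 + 12632200 - 7015976 - 2391200)/1846) = 1/(1726337 + (1/1846)*38686945) = 1/(1726337 + 38686945/1846) = 1/(3225505047/1846) = 1846/3225505047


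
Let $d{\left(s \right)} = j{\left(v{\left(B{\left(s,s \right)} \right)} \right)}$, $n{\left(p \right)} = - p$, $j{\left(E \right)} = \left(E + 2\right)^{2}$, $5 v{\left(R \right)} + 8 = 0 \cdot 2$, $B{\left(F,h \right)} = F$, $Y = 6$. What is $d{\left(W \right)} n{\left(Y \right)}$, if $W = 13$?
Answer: $- \frac{24}{25} \approx -0.96$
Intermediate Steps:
$v{\left(R \right)} = - \frac{8}{5}$ ($v{\left(R \right)} = - \frac{8}{5} + \frac{0 \cdot 2}{5} = - \frac{8}{5} + \frac{1}{5} \cdot 0 = - \frac{8}{5} + 0 = - \frac{8}{5}$)
$j{\left(E \right)} = \left(2 + E\right)^{2}$
$d{\left(s \right)} = \frac{4}{25}$ ($d{\left(s \right)} = \left(2 - \frac{8}{5}\right)^{2} = \left(\frac{2}{5}\right)^{2} = \frac{4}{25}$)
$d{\left(W \right)} n{\left(Y \right)} = \frac{4 \left(\left(-1\right) 6\right)}{25} = \frac{4}{25} \left(-6\right) = - \frac{24}{25}$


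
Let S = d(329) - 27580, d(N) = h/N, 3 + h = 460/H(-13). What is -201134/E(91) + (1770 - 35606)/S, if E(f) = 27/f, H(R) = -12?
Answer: -124560257810933/183745692 ≈ -6.7790e+5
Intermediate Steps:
h = -124/3 (h = -3 + 460/(-12) = -3 + 460*(-1/12) = -3 - 115/3 = -124/3 ≈ -41.333)
d(N) = -124/(3*N)
S = -27221584/987 (S = -124/3/329 - 27580 = -124/3*1/329 - 27580 = -124/987 - 27580 = -27221584/987 ≈ -27580.)
-201134/E(91) + (1770 - 35606)/S = -201134/(27/91) + (1770 - 35606)/(-27221584/987) = -201134/(27*(1/91)) - 33836*(-987/27221584) = -201134/27/91 + 8349033/6805396 = -201134*91/27 + 8349033/6805396 = -18303194/27 + 8349033/6805396 = -124560257810933/183745692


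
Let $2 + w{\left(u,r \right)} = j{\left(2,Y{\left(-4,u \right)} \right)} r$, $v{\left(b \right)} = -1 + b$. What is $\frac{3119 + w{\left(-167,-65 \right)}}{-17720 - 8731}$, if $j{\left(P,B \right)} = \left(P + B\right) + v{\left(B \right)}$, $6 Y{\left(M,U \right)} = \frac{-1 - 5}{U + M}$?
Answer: $- \frac{521762}{4523121} \approx -0.11535$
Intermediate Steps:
$Y{\left(M,U \right)} = - \frac{1}{M + U}$ ($Y{\left(M,U \right)} = \frac{\left(-1 - 5\right) \frac{1}{U + M}}{6} = \frac{\left(-6\right) \frac{1}{M + U}}{6} = - \frac{1}{M + U}$)
$j{\left(P,B \right)} = -1 + P + 2 B$ ($j{\left(P,B \right)} = \left(P + B\right) + \left(-1 + B\right) = \left(B + P\right) + \left(-1 + B\right) = -1 + P + 2 B$)
$w{\left(u,r \right)} = -2 + r \left(1 - \frac{2}{-4 + u}\right)$ ($w{\left(u,r \right)} = -2 + \left(-1 + 2 + 2 \left(- \frac{1}{-4 + u}\right)\right) r = -2 + \left(-1 + 2 - \frac{2}{-4 + u}\right) r = -2 + \left(1 - \frac{2}{-4 + u}\right) r = -2 + r \left(1 - \frac{2}{-4 + u}\right)$)
$\frac{3119 + w{\left(-167,-65 \right)}}{-17720 - 8731} = \frac{3119 + \frac{8 - -334 - 65 \left(-6 - 167\right)}{-4 - 167}}{-17720 - 8731} = \frac{3119 + \frac{8 + 334 - -11245}{-171}}{-26451} = \left(3119 - \frac{8 + 334 + 11245}{171}\right) \left(- \frac{1}{26451}\right) = \left(3119 - \frac{11587}{171}\right) \left(- \frac{1}{26451}\right) = \frac{521762}{171} \left(- \frac{1}{26451}\right) = - \frac{521762}{4523121}$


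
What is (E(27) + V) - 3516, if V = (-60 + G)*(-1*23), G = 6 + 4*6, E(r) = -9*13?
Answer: -2943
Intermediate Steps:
E(r) = -117
G = 30 (G = 6 + 24 = 30)
V = 690 (V = (-60 + 30)*(-1*23) = -30*(-23) = 690)
(E(27) + V) - 3516 = (-117 + 690) - 3516 = 573 - 3516 = -2943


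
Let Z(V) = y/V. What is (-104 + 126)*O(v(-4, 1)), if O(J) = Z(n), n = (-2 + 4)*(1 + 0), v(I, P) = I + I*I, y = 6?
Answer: 66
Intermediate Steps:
v(I, P) = I + I²
n = 2 (n = 2*1 = 2)
Z(V) = 6/V
O(J) = 3 (O(J) = 6/2 = 6*(½) = 3)
(-104 + 126)*O(v(-4, 1)) = (-104 + 126)*3 = 22*3 = 66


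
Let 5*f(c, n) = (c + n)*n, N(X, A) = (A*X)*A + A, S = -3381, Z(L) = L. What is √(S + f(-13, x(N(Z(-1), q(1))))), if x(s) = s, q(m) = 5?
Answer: 57*I ≈ 57.0*I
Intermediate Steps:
N(X, A) = A + X*A² (N(X, A) = X*A² + A = A + X*A²)
f(c, n) = n*(c + n)/5 (f(c, n) = ((c + n)*n)/5 = (n*(c + n))/5 = n*(c + n)/5)
√(S + f(-13, x(N(Z(-1), q(1))))) = √(-3381 + (5*(1 + 5*(-1)))*(-13 + 5*(1 + 5*(-1)))/5) = √(-3381 + (5*(1 - 5))*(-13 + 5*(1 - 5))/5) = √(-3381 + (5*(-4))*(-13 + 5*(-4))/5) = √(-3381 + (⅕)*(-20)*(-13 - 20)) = √(-3381 + (⅕)*(-20)*(-33)) = √(-3381 + 132) = √(-3249) = 57*I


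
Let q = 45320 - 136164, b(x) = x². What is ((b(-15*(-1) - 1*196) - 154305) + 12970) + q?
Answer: -199418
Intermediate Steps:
q = -90844
((b(-15*(-1) - 1*196) - 154305) + 12970) + q = (((-15*(-1) - 1*196)² - 154305) + 12970) - 90844 = (((15 - 196)² - 154305) + 12970) - 90844 = (((-181)² - 154305) + 12970) - 90844 = ((32761 - 154305) + 12970) - 90844 = (-121544 + 12970) - 90844 = -108574 - 90844 = -199418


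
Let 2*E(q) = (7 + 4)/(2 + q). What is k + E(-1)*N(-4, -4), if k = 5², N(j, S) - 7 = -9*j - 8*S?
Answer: 875/2 ≈ 437.50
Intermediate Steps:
E(q) = 11/(2*(2 + q)) (E(q) = ((7 + 4)/(2 + q))/2 = (11/(2 + q))/2 = 11/(2*(2 + q)))
N(j, S) = 7 - 9*j - 8*S (N(j, S) = 7 + (-9*j - 8*S) = 7 - 9*j - 8*S)
k = 25
k + E(-1)*N(-4, -4) = 25 + (11/(2*(2 - 1)))*(7 - 9*(-4) - 8*(-4)) = 25 + ((11/2)/1)*(7 + 36 + 32) = 25 + ((11/2)*1)*75 = 25 + (11/2)*75 = 25 + 825/2 = 875/2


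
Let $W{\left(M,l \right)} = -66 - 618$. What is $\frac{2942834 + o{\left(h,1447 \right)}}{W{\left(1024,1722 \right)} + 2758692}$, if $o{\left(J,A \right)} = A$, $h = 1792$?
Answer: $\frac{981427}{919336} \approx 1.0675$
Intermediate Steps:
$W{\left(M,l \right)} = -684$ ($W{\left(M,l \right)} = -66 - 618 = -684$)
$\frac{2942834 + o{\left(h,1447 \right)}}{W{\left(1024,1722 \right)} + 2758692} = \frac{2942834 + 1447}{-684 + 2758692} = \frac{2944281}{2758008} = 2944281 \cdot \frac{1}{2758008} = \frac{981427}{919336}$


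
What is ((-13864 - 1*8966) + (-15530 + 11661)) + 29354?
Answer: 2655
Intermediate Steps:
((-13864 - 1*8966) + (-15530 + 11661)) + 29354 = ((-13864 - 8966) - 3869) + 29354 = (-22830 - 3869) + 29354 = -26699 + 29354 = 2655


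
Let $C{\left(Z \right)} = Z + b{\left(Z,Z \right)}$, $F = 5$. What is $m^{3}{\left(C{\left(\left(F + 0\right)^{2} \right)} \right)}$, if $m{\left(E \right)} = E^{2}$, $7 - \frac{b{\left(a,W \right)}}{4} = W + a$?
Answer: $10090298369529$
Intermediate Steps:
$b{\left(a,W \right)} = 28 - 4 W - 4 a$ ($b{\left(a,W \right)} = 28 - 4 \left(W + a\right) = 28 - \left(4 W + 4 a\right) = 28 - 4 W - 4 a$)
$C{\left(Z \right)} = 28 - 7 Z$ ($C{\left(Z \right)} = Z - \left(-28 + 8 Z\right) = 28 - 7 Z$)
$m^{3}{\left(C{\left(\left(F + 0\right)^{2} \right)} \right)} = \left(\left(28 - 7 \left(5 + 0\right)^{2}\right)^{2}\right)^{3} = \left(\left(28 - 7 \cdot 5^{2}\right)^{2}\right)^{3} = \left(\left(28 - 175\right)^{2}\right)^{3} = \left(\left(-147\right)^{2}\right)^{3} = 21609^{3} = 10090298369529$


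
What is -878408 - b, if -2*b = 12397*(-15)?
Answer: -1942771/2 ≈ -9.7139e+5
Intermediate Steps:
b = 185955/2 (b = -12397*(-15)/2 = -1/2*(-185955) = 185955/2 ≈ 92978.)
-878408 - b = -878408 - 1*185955/2 = -878408 - 185955/2 = -1942771/2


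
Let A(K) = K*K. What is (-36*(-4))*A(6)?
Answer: 5184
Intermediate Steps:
A(K) = K²
(-36*(-4))*A(6) = -36*(-4)*6² = -18*(-8)*36 = 144*36 = 5184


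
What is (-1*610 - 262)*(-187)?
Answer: 163064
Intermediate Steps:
(-1*610 - 262)*(-187) = (-610 - 262)*(-187) = -872*(-187) = 163064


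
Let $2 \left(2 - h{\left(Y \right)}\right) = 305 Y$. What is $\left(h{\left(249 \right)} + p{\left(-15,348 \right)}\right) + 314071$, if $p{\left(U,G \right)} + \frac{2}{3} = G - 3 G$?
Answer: $\frac{1652423}{6} \approx 2.754 \cdot 10^{5}$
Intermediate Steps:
$p{\left(U,G \right)} = - \frac{2}{3} - 2 G$ ($p{\left(U,G \right)} = - \frac{2}{3} + \left(G - 3 G\right) = - \frac{2}{3} - 2 G$)
$h{\left(Y \right)} = 2 - \frac{305 Y}{2}$
$\left(h{\left(249 \right)} + p{\left(-15,348 \right)}\right) + 314071 = \left(\left(2 - \frac{75945}{2}\right) - \frac{2090}{3}\right) + 314071 = \left(- \frac{75941}{2} - \frac{2090}{3}\right) + 314071 = - \frac{232003}{6} + 314071 = \frac{1652423}{6}$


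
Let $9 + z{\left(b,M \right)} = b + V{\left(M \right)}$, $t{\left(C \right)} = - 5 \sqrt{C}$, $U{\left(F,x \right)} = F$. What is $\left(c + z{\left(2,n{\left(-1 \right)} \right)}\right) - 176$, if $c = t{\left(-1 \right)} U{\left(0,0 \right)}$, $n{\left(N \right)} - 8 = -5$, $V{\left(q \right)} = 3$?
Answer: $-180$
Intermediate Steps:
$n{\left(N \right)} = 3$ ($n{\left(N \right)} = 8 - 5 = 3$)
$z{\left(b,M \right)} = -6 + b$ ($z{\left(b,M \right)} = -9 + \left(b + 3\right) = -9 + \left(3 + b\right) = -6 + b$)
$c = 0$ ($c = - 5 \sqrt{-1} \cdot 0 = - 5 i 0 = 0$)
$\left(c + z{\left(2,n{\left(-1 \right)} \right)}\right) - 176 = \left(0 + \left(-6 + 2\right)\right) - 176 = \left(0 - 4\right) - 176 = -4 - 176 = -180$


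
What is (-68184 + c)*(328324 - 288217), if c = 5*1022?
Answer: -2529708918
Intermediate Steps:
c = 5110
(-68184 + c)*(328324 - 288217) = (-68184 + 5110)*(328324 - 288217) = -63074*40107 = -2529708918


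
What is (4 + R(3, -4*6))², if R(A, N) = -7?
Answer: 9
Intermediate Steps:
(4 + R(3, -4*6))² = (4 - 7)² = (-3)² = 9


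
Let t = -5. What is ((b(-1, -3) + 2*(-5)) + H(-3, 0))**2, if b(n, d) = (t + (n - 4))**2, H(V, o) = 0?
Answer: 8100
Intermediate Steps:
b(n, d) = (-9 + n)**2 (b(n, d) = (-5 + (n - 4))**2 = (-5 + (-4 + n))**2 = (-9 + n)**2)
((b(-1, -3) + 2*(-5)) + H(-3, 0))**2 = (((-9 - 1)**2 + 2*(-5)) + 0)**2 = (((-10)**2 - 10) + 0)**2 = ((100 - 10) + 0)**2 = (90 + 0)**2 = 90**2 = 8100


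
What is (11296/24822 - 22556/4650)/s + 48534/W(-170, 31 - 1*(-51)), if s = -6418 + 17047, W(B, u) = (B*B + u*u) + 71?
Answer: 992075795531476/729857822584275 ≈ 1.3593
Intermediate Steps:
W(B, u) = 71 + B² + u² (W(B, u) = (B² + u²) + 71 = 71 + B² + u²)
s = 10629
(11296/24822 - 22556/4650)/s + 48534/W(-170, 31 - 1*(-51)) = (11296/24822 - 22556/4650)/10629 + 48534/(71 + (-170)² + (31 - 1*(-51))²) = (11296*(1/24822) - 22556*1/4650)*(1/10629) + 48534/(71 + 28900 + (31 + 51)²) = (5648/12411 - 11278/2325)*(1/10629) + 48534/(71 + 28900 + 82²) = -42279886/9618525*1/10629 + 48534/(71 + 28900 + 6724) = -42279886/102235302225 + 48534/35695 = 992075795531476/729857822584275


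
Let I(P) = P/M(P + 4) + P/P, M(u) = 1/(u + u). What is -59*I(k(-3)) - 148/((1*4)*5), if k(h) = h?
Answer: 1438/5 ≈ 287.60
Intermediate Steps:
M(u) = 1/(2*u)
I(P) = 1 + P*(8 + 2*P) (I(P) = P/((1/(2*(P + 4)))) + P/P = P/((1/(2*(4 + P)))) + 1 = P*(8 + 2*P) + 1 = 1 + P*(8 + 2*P))
-59*I(k(-3)) - 148/((1*4)*5) = -59*(1 + 2*(-3)*(4 - 3)) - 148/((1*4)*5) = -59*(1 + 2*(-3)*1) - 148/(4*5) = -59*(1 - 6) - 148/20 = -59*(-5) - 148*1/20 = 295 - 37/5 = 1438/5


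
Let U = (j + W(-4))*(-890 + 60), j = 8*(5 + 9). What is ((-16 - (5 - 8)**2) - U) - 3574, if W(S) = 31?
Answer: 115091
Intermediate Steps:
j = 112 (j = 8*14 = 112)
U = -118690 (U = (112 + 31)*(-890 + 60) = 143*(-830) = -118690)
((-16 - (5 - 8)**2) - U) - 3574 = ((-16 - (5 - 8)**2) - 1*(-118690)) - 3574 = ((-16 - 1*(-3)**2) + 118690) - 3574 = ((-16 - 1*9) + 118690) - 3574 = ((-16 - 9) + 118690) - 3574 = (-25 + 118690) - 3574 = 118665 - 3574 = 115091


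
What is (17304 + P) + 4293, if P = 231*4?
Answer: 22521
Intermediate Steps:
P = 924
(17304 + P) + 4293 = (17304 + 924) + 4293 = 18228 + 4293 = 22521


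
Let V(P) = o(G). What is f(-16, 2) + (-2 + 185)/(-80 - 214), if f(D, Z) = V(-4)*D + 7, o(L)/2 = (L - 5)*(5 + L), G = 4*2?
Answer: -121679/98 ≈ -1241.6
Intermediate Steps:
G = 8
o(L) = 2*(-5 + L)*(5 + L) (o(L) = 2*((L - 5)*(5 + L)) = 2*((-5 + L)*(5 + L)) = 2*(-5 + L)*(5 + L))
V(P) = 78 (V(P) = -50 + 2*8² = -50 + 2*64 = -50 + 128 = 78)
f(D, Z) = 7 + 78*D (f(D, Z) = 78*D + 7 = 7 + 78*D)
f(-16, 2) + (-2 + 185)/(-80 - 214) = (7 + 78*(-16)) + (-2 + 185)/(-80 - 214) = (7 - 1248) + 183/(-294) = -1241 + 183*(-1/294) = -1241 - 61/98 = -121679/98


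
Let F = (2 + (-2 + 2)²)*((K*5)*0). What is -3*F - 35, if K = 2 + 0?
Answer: -35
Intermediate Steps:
K = 2
F = 0 (F = (2 + (-2 + 2)²)*((2*5)*0) = (2 + 0²)*(10*0) = (2 + 0)*0 = 2*0 = 0)
-3*F - 35 = -3*0 - 35 = 0 - 35 = -35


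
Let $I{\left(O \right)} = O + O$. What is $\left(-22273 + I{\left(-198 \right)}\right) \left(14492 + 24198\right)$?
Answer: $-877063610$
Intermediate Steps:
$I{\left(O \right)} = 2 O$
$\left(-22273 + I{\left(-198 \right)}\right) \left(14492 + 24198\right) = \left(-22273 + 2 \left(-198\right)\right) \left(14492 + 24198\right) = \left(-22273 - 396\right) 38690 = \left(-22669\right) 38690 = -877063610$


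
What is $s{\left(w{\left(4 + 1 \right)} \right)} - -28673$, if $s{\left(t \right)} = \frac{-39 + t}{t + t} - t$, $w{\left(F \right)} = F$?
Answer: $\frac{143323}{5} \approx 28665.0$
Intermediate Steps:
$s{\left(t \right)} = - t + \frac{-39 + t}{2 t}$ ($s{\left(t \right)} = \frac{-39 + t}{2 t} - t = - t + \frac{-39 + t}{2 t}$)
$s{\left(w{\left(4 + 1 \right)} \right)} - -28673 = \left(\frac{1}{2} - \left(4 + 1\right) - \frac{39}{2 \left(4 + 1\right)}\right) - -28673 = \left(\frac{1}{2} - 5 - \frac{39}{2 \cdot 5}\right) + 28673 = \left(\frac{1}{2} - 5 - \frac{39}{10}\right) + 28673 = - \frac{42}{5} + 28673 = \frac{143323}{5}$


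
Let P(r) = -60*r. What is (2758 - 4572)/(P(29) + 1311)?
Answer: 1814/429 ≈ 4.2284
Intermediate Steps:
(2758 - 4572)/(P(29) + 1311) = (2758 - 4572)/(-60*29 + 1311) = -1814/(-1740 + 1311) = -1814/(-429) = -1814*(-1/429) = 1814/429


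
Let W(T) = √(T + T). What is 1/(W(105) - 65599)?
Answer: -65599/4303228591 - √210/4303228591 ≈ -1.5247e-5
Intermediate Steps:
W(T) = √2*√T (W(T) = √(2*T) = √2*√T)
1/(W(105) - 65599) = 1/(√2*√105 - 65599) = 1/(√210 - 65599) = 1/(-65599 + √210)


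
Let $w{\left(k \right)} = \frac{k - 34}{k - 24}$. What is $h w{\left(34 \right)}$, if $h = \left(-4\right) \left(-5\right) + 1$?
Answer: $0$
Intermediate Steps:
$w{\left(k \right)} = \frac{-34 + k}{-24 + k}$
$h = 21$ ($h = 20 + 1 = 21$)
$h w{\left(34 \right)} = 21 \frac{-34 + 34}{-24 + 34} = 21 \cdot \frac{1}{10} \cdot 0 = 21 \cdot 0 = 0$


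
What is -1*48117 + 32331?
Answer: -15786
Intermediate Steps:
-1*48117 + 32331 = -48117 + 32331 = -15786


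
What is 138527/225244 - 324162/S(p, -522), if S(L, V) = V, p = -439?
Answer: 140015051/225244 ≈ 621.62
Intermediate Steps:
138527/225244 - 324162/S(p, -522) = 138527/225244 - 324162/(-522) = 138527*(1/225244) - 324162*(-1/522) = 138527/225244 + 621 = 140015051/225244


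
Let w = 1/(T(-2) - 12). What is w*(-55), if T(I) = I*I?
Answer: 55/8 ≈ 6.8750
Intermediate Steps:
T(I) = I²
w = -⅛ (w = 1/((-2)² - 12) = 1/(4 - 12) = 1/(-8) = -⅛ ≈ -0.12500)
w*(-55) = -⅛*(-55) = 55/8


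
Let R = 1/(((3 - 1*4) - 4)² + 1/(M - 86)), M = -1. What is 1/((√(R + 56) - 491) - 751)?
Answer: -117396/145800535 - √264860594/3353412305 ≈ -0.00081004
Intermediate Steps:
R = 87/2174 (R = 1/(((3 - 1*4) - 4)² + 1/(-1 - 86)) = 1/(((3 - 4) - 4)² + 1/(-87)) = 1/((-1 - 4)² - 1/87) = 1/((-5)² - 1/87) = 1/(25 - 1/87) = 1/(2174/87) = 87/2174 ≈ 0.040018)
1/((√(R + 56) - 491) - 751) = 1/((√(87/2174 + 56) - 491) - 751) = 1/((√(121831/2174) - 491) - 751) = 1/((√264860594/2174 - 491) - 751) = 1/((-491 + √264860594/2174) - 751) = 1/(-1242 + √264860594/2174)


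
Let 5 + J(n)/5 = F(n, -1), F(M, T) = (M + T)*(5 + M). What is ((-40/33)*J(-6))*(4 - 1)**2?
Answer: -1200/11 ≈ -109.09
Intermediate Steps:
F(M, T) = (5 + M)*(M + T)
J(n) = -50 + 5*n**2 + 20*n (J(n) = -25 + 5*(n**2 + 5*n + 5*(-1) + n*(-1)) = -25 + 5*(n**2 + 5*n - 5 - n) = -25 + 5*(-5 + n**2 + 4*n) = -25 + (-25 + 5*n**2 + 20*n) = -50 + 5*n**2 + 20*n)
((-40/33)*J(-6))*(4 - 1)**2 = ((-40/33)*(-50 + 5*(-6)**2 + 20*(-6)))*(4 - 1)**2 = ((-40*1/33)*(-50 + 5*36 - 120))*3**2 = -40*(-50 + 180 - 120)/33*9 = -40/33*10*9 = -400/33*9 = -1200/11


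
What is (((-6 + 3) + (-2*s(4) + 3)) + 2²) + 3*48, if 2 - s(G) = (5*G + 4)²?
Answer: 1296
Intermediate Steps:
s(G) = 2 - (4 + 5*G)² (s(G) = 2 - (5*G + 4)² = 2 - (4 + 5*G)²)
(((-6 + 3) + (-2*s(4) + 3)) + 2²) + 3*48 = (((-6 + 3) + (-2*(2 - (4 + 5*4)²) + 3)) + 2²) + 3*48 = ((-3 + (-2*(2 - (4 + 20)²) + 3)) + 4) + 144 = ((-3 + (-2*(2 - 1*24²) + 3)) + 4) + 144 = ((-3 + (-2*(2 - 1*576) + 3)) + 4) + 144 = ((-3 + (-2*(2 - 576) + 3)) + 4) + 144 = ((-3 + (-2*(-574) + 3)) + 4) + 144 = ((-3 + (1148 + 3)) + 4) + 144 = ((-3 + 1151) + 4) + 144 = (1148 + 4) + 144 = 1152 + 144 = 1296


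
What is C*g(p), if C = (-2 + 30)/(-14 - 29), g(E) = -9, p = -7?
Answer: 252/43 ≈ 5.8605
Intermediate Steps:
C = -28/43 (C = 28/(-43) = 28*(-1/43) = -28/43 ≈ -0.65116)
C*g(p) = -28/43*(-9) = 252/43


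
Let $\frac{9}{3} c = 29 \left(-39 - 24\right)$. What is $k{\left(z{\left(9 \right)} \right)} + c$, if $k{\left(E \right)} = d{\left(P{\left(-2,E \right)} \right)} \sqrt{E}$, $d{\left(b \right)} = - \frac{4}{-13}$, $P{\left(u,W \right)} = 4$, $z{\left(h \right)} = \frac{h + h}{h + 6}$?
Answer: $-609 + \frac{4 \sqrt{30}}{65} \approx -608.66$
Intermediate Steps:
$z{\left(h \right)} = \frac{2 h}{6 + h}$
$d{\left(b \right)} = \frac{4}{13}$ ($d{\left(b \right)} = \left(-4\right) \left(- \frac{1}{13}\right) = \frac{4}{13}$)
$c = -609$ ($c = \frac{29 \left(-39 - 24\right)}{3} = \frac{29 \left(-63\right)}{3} = \frac{1}{3} \left(-1827\right) = -609$)
$k{\left(E \right)} = \frac{4 \sqrt{E}}{13}$
$k{\left(z{\left(9 \right)} \right)} + c = \frac{4 \sqrt{2 \cdot 9 \frac{1}{6 + 9}}}{13} - 609 = \frac{4 \sqrt{2 \cdot 9 \cdot \frac{1}{15}}}{13} - 609 = \frac{4 \sqrt{\frac{6}{5}}}{13} - 609 = \frac{4 \frac{\sqrt{30}}{5}}{13} - 609 = \frac{4 \sqrt{30}}{65} - 609 = -609 + \frac{4 \sqrt{30}}{65}$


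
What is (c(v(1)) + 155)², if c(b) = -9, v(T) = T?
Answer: 21316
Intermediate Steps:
(c(v(1)) + 155)² = (-9 + 155)² = 146² = 21316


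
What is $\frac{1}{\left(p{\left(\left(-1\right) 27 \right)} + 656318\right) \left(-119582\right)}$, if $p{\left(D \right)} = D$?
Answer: $- \frac{1}{78480590362} \approx -1.2742 \cdot 10^{-11}$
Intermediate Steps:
$\frac{1}{\left(p{\left(\left(-1\right) 27 \right)} + 656318\right) \left(-119582\right)} = \frac{1}{\left(\left(-1\right) 27 + 656318\right) \left(-119582\right)} = \frac{1}{-27 + 656318} \left(- \frac{1}{119582}\right) = \frac{1}{656291} \left(- \frac{1}{119582}\right) = - \frac{1}{78480590362}$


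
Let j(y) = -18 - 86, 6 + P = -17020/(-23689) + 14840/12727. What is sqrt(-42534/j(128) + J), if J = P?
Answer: sqrt(147202796467441415415)/602979806 ≈ 20.121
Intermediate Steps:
P = -1240781118/301489903 (P = -6 + (-17020/(-23689) + 14840/12727) = -6 + (-17020*(-1/23689) + 14840*(1/12727)) = -6 + (17020/23689 + 14840/12727) = -6 + 568158300/301489903 = -1240781118/301489903 ≈ -4.1155)
j(y) = -104
J = -1240781118/301489903 ≈ -4.1155
sqrt(-42534/j(128) + J) = sqrt(-42534/(-104) - 1240781118/301489903) = sqrt(-42534*(-1/104) - 1240781118/301489903) = sqrt(21267/52 - 1240781118/301489903) = sqrt(488251165305/1205959612) = sqrt(147202796467441415415)/602979806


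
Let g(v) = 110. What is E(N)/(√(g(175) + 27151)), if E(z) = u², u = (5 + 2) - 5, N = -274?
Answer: 4*√3029/9087 ≈ 0.024226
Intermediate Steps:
u = 2 (u = 7 - 5 = 2)
E(z) = 4 (E(z) = 2² = 4)
E(N)/(√(g(175) + 27151)) = 4/(√(110 + 27151)) = 4/(√27261) = 4/((3*√3029)) = 4*(√3029/9087) = 4*√3029/9087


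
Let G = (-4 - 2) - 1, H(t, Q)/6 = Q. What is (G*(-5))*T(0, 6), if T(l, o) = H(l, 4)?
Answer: 840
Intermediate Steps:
H(t, Q) = 6*Q
G = -7 (G = -6 - 1 = -7)
T(l, o) = 24 (T(l, o) = 6*4 = 24)
(G*(-5))*T(0, 6) = -7*(-5)*24 = 35*24 = 840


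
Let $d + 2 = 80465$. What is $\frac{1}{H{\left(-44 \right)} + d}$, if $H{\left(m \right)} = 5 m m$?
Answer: $\frac{1}{90143} \approx 1.1093 \cdot 10^{-5}$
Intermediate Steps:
$d = 80463$ ($d = -2 + 80465 = 80463$)
$H{\left(m \right)} = 5 m^{2}$
$\frac{1}{H{\left(-44 \right)} + d} = \frac{1}{5 \left(-44\right)^{2} + 80463} = \frac{1}{5 \cdot 1936 + 80463} = \frac{1}{9680 + 80463} = \frac{1}{90143}$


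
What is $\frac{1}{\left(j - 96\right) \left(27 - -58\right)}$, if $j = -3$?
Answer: $- \frac{1}{8415} \approx -0.00011884$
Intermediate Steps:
$\frac{1}{\left(j - 96\right) \left(27 - -58\right)} = \frac{1}{\left(-3 - 96\right) \left(27 - -58\right)} = \frac{1}{\left(-99\right) \left(27 + 58\right)} = \frac{1}{\left(-99\right) 85} = \frac{1}{-8415} = - \frac{1}{8415}$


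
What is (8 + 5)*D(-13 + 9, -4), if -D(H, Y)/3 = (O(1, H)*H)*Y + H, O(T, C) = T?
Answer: -468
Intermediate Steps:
D(H, Y) = -3*H - 3*H*Y (D(H, Y) = -3*((1*H)*Y + H) = -3*(H*Y + H) = -3*(H + H*Y) = -3*H - 3*H*Y)
(8 + 5)*D(-13 + 9, -4) = (8 + 5)*(-3*(-13 + 9)*(1 - 4)) = 13*(-3*(-4)*(-3)) = 13*(-36) = -468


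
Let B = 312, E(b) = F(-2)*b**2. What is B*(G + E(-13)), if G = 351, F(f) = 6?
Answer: 425880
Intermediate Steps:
E(b) = 6*b**2
B*(G + E(-13)) = 312*(351 + 6*(-13)**2) = 312*(351 + 6*169) = 312*(351 + 1014) = 312*1365 = 425880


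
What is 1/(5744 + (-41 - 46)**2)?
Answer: 1/13313 ≈ 7.5115e-5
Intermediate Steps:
1/(5744 + (-41 - 46)**2) = 1/(5744 + (-87)**2) = 1/(5744 + 7569) = 1/13313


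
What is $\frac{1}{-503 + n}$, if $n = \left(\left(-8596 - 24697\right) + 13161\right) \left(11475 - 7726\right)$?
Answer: $- \frac{1}{75475371} \approx -1.3249 \cdot 10^{-8}$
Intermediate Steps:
$n = -75474868$ ($n = \left(-33293 + 13161\right) 3749 = \left(-20132\right) 3749 = -75474868$)
$\frac{1}{-503 + n} = \frac{1}{-503 - 75474868} = \frac{1}{-75475371} = - \frac{1}{75475371}$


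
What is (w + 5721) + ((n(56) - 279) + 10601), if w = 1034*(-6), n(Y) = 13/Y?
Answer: 550997/56 ≈ 9839.2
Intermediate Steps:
w = -6204
(w + 5721) + ((n(56) - 279) + 10601) = (-6204 + 5721) + ((13/56 - 279) + 10601) = -483 + ((13*(1/56) - 279) + 10601) = -483 + ((13/56 - 279) + 10601) = -483 + (-15611/56 + 10601) = -483 + 578045/56 = 550997/56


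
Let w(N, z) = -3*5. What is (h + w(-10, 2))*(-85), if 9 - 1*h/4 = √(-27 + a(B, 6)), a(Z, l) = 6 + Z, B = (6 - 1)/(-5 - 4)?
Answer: -1785 + 340*I*√194/3 ≈ -1785.0 + 1578.6*I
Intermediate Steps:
B = -5/9 (B = 5/(-9) = 5*(-⅑) = -5/9 ≈ -0.55556)
w(N, z) = -15
h = 36 - 4*I*√194/3 (h = 36 - 4*√(-27 + (6 - 5/9)) = 36 - 4*√(-27 + 49/9) = 36 - 4*I*√194/3 ≈ 36.0 - 18.571*I)
(h + w(-10, 2))*(-85) = ((36 - 4*I*√194/3) - 15)*(-85) = (21 - 4*I*√194/3)*(-85) = -1785 + 340*I*√194/3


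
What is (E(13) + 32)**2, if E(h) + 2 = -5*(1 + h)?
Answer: 1600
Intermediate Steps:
E(h) = -7 - 5*h (E(h) = -2 - 5*(1 + h) = -2 + (-5 - 5*h) = -7 - 5*h)
(E(13) + 32)**2 = ((-7 - 5*13) + 32)**2 = ((-7 - 65) + 32)**2 = (-72 + 32)**2 = (-40)**2 = 1600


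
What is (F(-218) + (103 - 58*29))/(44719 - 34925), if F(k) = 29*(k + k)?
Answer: -14223/9794 ≈ -1.4522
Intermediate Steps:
F(k) = 58*k (F(k) = 29*(2*k) = 58*k)
(F(-218) + (103 - 58*29))/(44719 - 34925) = (58*(-218) + (103 - 58*29))/(44719 - 34925) = (-12644 + (103 - 1682))/9794 = (-12644 - 1579)*(1/9794) = -14223*1/9794 = -14223/9794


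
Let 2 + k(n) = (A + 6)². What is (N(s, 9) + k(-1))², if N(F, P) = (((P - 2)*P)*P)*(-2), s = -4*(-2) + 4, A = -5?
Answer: 1288225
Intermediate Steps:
k(n) = -1 (k(n) = -2 + (-5 + 6)² = -2 + 1² = -2 + 1 = -1)
s = 12 (s = 8 + 4 = 12)
N(F, P) = -2*P²*(-2 + P) (N(F, P) = (((-2 + P)*P)*P)*(-2) = ((P*(-2 + P))*P)*(-2) = (P²*(-2 + P))*(-2) = -2*P²*(-2 + P))
(N(s, 9) + k(-1))² = (2*9²*(2 - 1*9) - 1)² = (2*81*(2 - 9) - 1)² = (2*81*(-7) - 1)² = (-1134 - 1)² = (-1135)² = 1288225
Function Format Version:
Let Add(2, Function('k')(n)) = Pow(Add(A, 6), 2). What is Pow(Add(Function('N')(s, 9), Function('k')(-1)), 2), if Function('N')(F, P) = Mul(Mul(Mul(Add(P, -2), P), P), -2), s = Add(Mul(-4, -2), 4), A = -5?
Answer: 1288225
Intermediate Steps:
Function('k')(n) = -1 (Function('k')(n) = Add(-2, Pow(Add(-5, 6), 2)) = Add(-2, Pow(1, 2)) = Add(-2, 1) = -1)
s = 12 (s = Add(8, 4) = 12)
Function('N')(F, P) = Mul(-2, Pow(P, 2), Add(-2, P)) (Function('N')(F, P) = Mul(Mul(Mul(Add(-2, P), P), P), -2) = Mul(Mul(Mul(P, Add(-2, P)), P), -2) = Mul(Mul(Pow(P, 2), Add(-2, P)), -2) = Mul(-2, Pow(P, 2), Add(-2, P)))
Pow(Add(Function('N')(s, 9), Function('k')(-1)), 2) = Pow(Add(Mul(2, Pow(9, 2), Add(2, Mul(-1, 9))), -1), 2) = Pow(Add(Mul(2, 81, Add(2, -9)), -1), 2) = Pow(Add(Mul(2, 81, -7), -1), 2) = Pow(Add(-1134, -1), 2) = Pow(-1135, 2) = 1288225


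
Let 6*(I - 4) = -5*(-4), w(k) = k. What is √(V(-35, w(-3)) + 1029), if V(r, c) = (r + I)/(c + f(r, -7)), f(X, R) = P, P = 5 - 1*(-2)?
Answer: √36795/6 ≈ 31.970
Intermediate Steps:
P = 7 (P = 5 + 2 = 7)
f(X, R) = 7
I = 22/3 (I = 4 + (-5*(-4))/6 = 4 + (⅙)*20 = 4 + 10/3 = 22/3 ≈ 7.3333)
V(r, c) = (22/3 + r)/(7 + c) (V(r, c) = (r + 22/3)/(c + 7) = (22/3 + r)/(7 + c))
√(V(-35, w(-3)) + 1029) = √((22/3 - 35)/(7 - 3) + 1029) = √(-83/3/4 + 1029) = √((¼)*(-83/3) + 1029) = √(-83/12 + 1029) = √(12265/12) = √36795/6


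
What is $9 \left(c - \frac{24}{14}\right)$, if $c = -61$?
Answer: $- \frac{3951}{7} \approx -564.43$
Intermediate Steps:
$9 \left(c - \frac{24}{14}\right) = 9 \left(-61 - \frac{24}{14}\right) = 9 \left(-61 - \frac{12}{7}\right) = 9 \left(- \frac{439}{7}\right) = - \frac{3951}{7}$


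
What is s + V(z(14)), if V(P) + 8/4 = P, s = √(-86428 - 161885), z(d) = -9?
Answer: -11 + I*√248313 ≈ -11.0 + 498.31*I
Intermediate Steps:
s = I*√248313 (s = √(-248313) = I*√248313 ≈ 498.31*I)
V(P) = -2 + P
s + V(z(14)) = I*√248313 + (-2 - 9) = I*√248313 - 11 = -11 + I*√248313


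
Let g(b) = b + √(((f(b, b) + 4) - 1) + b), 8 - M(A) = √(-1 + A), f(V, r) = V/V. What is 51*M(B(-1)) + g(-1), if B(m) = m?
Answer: 407 + √3 - 51*I*√2 ≈ 408.73 - 72.125*I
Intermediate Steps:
f(V, r) = 1
M(A) = 8 - √(-1 + A)
g(b) = b + √(4 + b) (g(b) = b + √(((1 + 4) - 1) + b) = b + √((5 - 1) + b) = b + √(4 + b))
51*M(B(-1)) + g(-1) = 51*(8 - √(-1 - 1)) + (-1 + √(4 - 1)) = 51*(8 - √(-2)) + (-1 + √3) = 51*(8 - I*√2) + (-1 + √3) = (408 - 51*I*√2) + (-1 + √3) = 407 + √3 - 51*I*√2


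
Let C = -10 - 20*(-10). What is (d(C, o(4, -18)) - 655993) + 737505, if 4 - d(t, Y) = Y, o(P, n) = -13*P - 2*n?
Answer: 81532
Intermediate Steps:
C = 190 (C = -10 + 200 = 190)
d(t, Y) = 4 - Y
(d(C, o(4, -18)) - 655993) + 737505 = ((4 - (-13*4 - 2*(-18))) - 655993) + 737505 = ((4 - (-52 + 36)) - 655993) + 737505 = ((4 - 1*(-16)) - 655993) + 737505 = ((4 + 16) - 655993) + 737505 = (20 - 655993) + 737505 = -655973 + 737505 = 81532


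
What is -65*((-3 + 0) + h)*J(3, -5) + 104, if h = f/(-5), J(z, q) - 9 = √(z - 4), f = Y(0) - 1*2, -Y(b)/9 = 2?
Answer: -481 - 65*I ≈ -481.0 - 65.0*I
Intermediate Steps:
Y(b) = -18 (Y(b) = -9*2 = -18)
f = -20 (f = -18 - 1*2 = -18 - 2 = -20)
J(z, q) = 9 + √(-4 + z) (J(z, q) = 9 + √(z - 4) = 9 + √(-4 + z))
h = 4 (h = -20/(-5) = -20*(-⅕) = 4)
-65*((-3 + 0) + h)*J(3, -5) + 104 = -65*((-3 + 0) + 4)*(9 + √(-4 + 3)) + 104 = -65*(-3 + 4)*(9 + √(-1)) + 104 = -65*(9 + I) + 104 = (-585 - 65*I) + 104 = -481 - 65*I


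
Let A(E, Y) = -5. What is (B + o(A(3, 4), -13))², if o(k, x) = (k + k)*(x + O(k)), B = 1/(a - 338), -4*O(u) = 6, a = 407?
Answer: 100120036/4761 ≈ 21029.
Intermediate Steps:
O(u) = -3/2 (O(u) = -¼*6 = -3/2)
B = 1/69 (B = 1/(407 - 338) = 1/69 ≈ 0.014493)
o(k, x) = 2*k*(-3/2 + x) (o(k, x) = (k + k)*(x - 3/2) = (2*k)*(-3/2 + x) = 2*k*(-3/2 + x))
(B + o(A(3, 4), -13))² = (1/69 - 5*(-3 + 2*(-13)))² = (1/69 - 5*(-3 - 26))² = (1/69 - 5*(-29))² = (1/69 + 145)² = (10006/69)² = 100120036/4761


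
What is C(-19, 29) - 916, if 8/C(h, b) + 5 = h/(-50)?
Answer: -211996/231 ≈ -917.73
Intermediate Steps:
C(h, b) = 8/(-5 - h/50) (C(h, b) = 8/(-5 + h/(-50)) = 8/(-5 + h*(-1/50)) = 8/(-5 - h/50))
C(-19, 29) - 916 = -400/(250 - 19) - 916 = -400/231 - 916 = -211996/231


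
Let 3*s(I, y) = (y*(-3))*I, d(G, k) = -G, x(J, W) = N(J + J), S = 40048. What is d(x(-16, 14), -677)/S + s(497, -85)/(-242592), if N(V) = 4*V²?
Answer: -23977541/86743968 ≈ -0.27642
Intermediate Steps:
x(J, W) = 16*J² (x(J, W) = 4*(J + J)² = 4*(2*J)² = 4*(4*J²) = 16*J²)
s(I, y) = -I*y (s(I, y) = ((y*(-3))*I)/3 = ((-3*y)*I)/3 = (-3*I*y)/3 = -I*y)
d(x(-16, 14), -677)/S + s(497, -85)/(-242592) = -16*(-16)²/40048 - 1*497*(-85)/(-242592) = -16*256*(1/40048) + 42245*(-1/242592) = -1*4096*(1/40048) - 6035/34656 = -4096*1/40048 - 6035/34656 = -256/2503 - 6035/34656 = -23977541/86743968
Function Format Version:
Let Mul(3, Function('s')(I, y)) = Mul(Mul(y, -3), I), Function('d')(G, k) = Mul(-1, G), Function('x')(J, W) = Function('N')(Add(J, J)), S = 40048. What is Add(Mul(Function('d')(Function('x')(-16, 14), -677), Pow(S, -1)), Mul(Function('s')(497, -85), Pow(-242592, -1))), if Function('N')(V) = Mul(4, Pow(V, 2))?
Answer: Rational(-23977541, 86743968) ≈ -0.27642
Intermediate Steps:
Function('x')(J, W) = Mul(16, Pow(J, 2)) (Function('x')(J, W) = Mul(4, Pow(Add(J, J), 2)) = Mul(4, Pow(Mul(2, J), 2)) = Mul(4, Mul(4, Pow(J, 2))) = Mul(16, Pow(J, 2)))
Function('s')(I, y) = Mul(-1, I, y) (Function('s')(I, y) = Mul(Rational(1, 3), Mul(Mul(y, -3), I)) = Mul(Rational(1, 3), Mul(Mul(-3, y), I)) = Mul(Rational(1, 3), Mul(-3, I, y)) = Mul(-1, I, y))
Add(Mul(Function('d')(Function('x')(-16, 14), -677), Pow(S, -1)), Mul(Function('s')(497, -85), Pow(-242592, -1))) = Add(Mul(Mul(-1, Mul(16, Pow(-16, 2))), Pow(40048, -1)), Mul(Mul(-1, 497, -85), Pow(-242592, -1))) = Add(Mul(Mul(-1, Mul(16, 256)), Rational(1, 40048)), Mul(42245, Rational(-1, 242592))) = Add(Mul(Mul(-1, 4096), Rational(1, 40048)), Rational(-6035, 34656)) = Add(Mul(-4096, Rational(1, 40048)), Rational(-6035, 34656)) = Add(Rational(-256, 2503), Rational(-6035, 34656)) = Rational(-23977541, 86743968)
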